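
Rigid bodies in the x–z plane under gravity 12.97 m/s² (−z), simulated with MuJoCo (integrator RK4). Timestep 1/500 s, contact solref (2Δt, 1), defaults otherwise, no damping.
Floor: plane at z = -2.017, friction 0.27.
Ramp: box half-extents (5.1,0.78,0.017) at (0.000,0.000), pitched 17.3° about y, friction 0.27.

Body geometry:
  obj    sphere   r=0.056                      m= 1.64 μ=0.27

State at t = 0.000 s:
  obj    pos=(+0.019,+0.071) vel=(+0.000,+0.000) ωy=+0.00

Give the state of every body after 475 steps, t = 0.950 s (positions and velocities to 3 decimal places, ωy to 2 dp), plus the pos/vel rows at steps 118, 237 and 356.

State at t = 0.950 s:
  obj    pos=(+1.206,-0.299) vel=(+2.499,-0.778) ωy=+46.73

Key-timestep trajectory:
   step    t(s)  obj.x    obj.z    obj.vx   obj.vz 
    118  0.2360   +0.092  +0.048  +0.621  -0.193
    237  0.4740   +0.314  -0.021  +1.247  -0.388
    356  0.7120   +0.686  -0.137  +1.873  -0.583


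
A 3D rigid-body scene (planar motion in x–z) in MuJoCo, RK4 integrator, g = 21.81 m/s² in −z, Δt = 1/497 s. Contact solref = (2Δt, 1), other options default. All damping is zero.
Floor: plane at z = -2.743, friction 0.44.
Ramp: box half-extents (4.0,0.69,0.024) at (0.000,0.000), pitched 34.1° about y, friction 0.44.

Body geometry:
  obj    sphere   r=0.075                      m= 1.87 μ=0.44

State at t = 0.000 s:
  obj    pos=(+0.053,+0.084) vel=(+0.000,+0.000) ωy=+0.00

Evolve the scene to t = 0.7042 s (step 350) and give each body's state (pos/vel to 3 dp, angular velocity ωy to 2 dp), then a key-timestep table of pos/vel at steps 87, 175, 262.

State at t = 0.7042 s:
  obj    pos=(+1.846,-1.131) vel=(+5.093,-3.448) ωy=+82.00

Key-timestep trajectory:
   step    t(s)  obj.x    obj.z    obj.vx   obj.vz 
     87  0.1751   +0.164  +0.009  +1.266  -0.857
    175  0.3521   +0.501  -0.220  +2.547  -1.724
    262  0.5272   +1.058  -0.597  +3.813  -2.581


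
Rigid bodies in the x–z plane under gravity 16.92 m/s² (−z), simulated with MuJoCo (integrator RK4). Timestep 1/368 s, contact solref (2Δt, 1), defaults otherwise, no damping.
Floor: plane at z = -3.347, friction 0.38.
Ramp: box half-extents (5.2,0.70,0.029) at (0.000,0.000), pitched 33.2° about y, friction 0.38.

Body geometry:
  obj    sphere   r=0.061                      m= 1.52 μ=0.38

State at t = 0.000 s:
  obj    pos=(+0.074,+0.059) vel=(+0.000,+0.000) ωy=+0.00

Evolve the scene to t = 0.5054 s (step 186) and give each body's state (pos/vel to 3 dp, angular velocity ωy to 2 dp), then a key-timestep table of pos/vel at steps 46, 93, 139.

State at t = 0.5054 s:
  obj    pos=(+0.781,-0.404) vel=(+2.799,-1.832) ωy=+54.82

Key-timestep trajectory:
   step    t(s)  obj.x    obj.z    obj.vx   obj.vz 
     46  0.1250   +0.117  +0.031  +0.692  -0.453
     93  0.2527   +0.251  -0.057  +1.400  -0.916
    139  0.3777   +0.469  -0.199  +2.092  -1.369


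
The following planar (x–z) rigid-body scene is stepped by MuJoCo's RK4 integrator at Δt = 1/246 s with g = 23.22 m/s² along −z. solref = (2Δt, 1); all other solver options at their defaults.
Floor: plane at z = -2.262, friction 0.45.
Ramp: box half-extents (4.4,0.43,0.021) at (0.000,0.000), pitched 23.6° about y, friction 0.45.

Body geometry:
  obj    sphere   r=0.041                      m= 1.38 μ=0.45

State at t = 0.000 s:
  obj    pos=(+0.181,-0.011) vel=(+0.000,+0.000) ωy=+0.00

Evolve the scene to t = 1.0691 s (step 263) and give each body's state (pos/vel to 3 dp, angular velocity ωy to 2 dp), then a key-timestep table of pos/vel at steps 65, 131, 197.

State at t = 1.0691 s:
  obj    pos=(+3.658,-1.531) vel=(+6.504,-2.842) ωy=+173.13

Key-timestep trajectory:
   step    t(s)  obj.x    obj.z    obj.vx   obj.vz 
     65  0.2642   +0.393  -0.104  +1.608  -0.702
    131  0.5325   +1.044  -0.388  +3.240  -1.416
    197  0.8008   +2.132  -0.864  +4.872  -2.129


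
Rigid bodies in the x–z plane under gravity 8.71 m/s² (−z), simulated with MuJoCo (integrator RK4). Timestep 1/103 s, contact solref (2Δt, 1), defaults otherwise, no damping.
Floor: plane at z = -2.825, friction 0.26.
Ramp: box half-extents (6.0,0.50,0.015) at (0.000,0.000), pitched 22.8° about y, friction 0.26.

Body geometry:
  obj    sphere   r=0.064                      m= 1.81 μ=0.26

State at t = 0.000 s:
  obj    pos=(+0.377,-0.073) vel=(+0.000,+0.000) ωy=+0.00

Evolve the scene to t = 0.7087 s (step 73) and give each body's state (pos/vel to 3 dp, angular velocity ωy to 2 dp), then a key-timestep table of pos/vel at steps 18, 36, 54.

State at t = 0.7087 s:
  obj    pos=(+0.935,-0.308) vel=(+1.575,-0.662) ωy=+26.69

Key-timestep trajectory:
   step    t(s)  obj.x    obj.z    obj.vx   obj.vz 
     18  0.1748   +0.411  -0.087  +0.389  -0.163
     36  0.3495   +0.513  -0.130  +0.777  -0.327
     54  0.5243   +0.683  -0.201  +1.165  -0.490


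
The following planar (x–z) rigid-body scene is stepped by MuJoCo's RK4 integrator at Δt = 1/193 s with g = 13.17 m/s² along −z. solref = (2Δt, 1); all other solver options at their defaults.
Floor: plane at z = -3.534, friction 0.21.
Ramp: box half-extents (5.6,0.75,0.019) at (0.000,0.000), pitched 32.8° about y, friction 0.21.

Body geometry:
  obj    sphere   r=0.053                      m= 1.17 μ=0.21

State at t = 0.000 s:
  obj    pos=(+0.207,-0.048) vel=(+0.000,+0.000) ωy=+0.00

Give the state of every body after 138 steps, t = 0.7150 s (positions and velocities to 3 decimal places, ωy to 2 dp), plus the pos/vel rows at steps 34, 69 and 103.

State at t = 0.7150 s:
  obj    pos=(+1.302,-0.754) vel=(+3.063,-1.974) ωy=+68.72

Key-timestep trajectory:
   step    t(s)  obj.x    obj.z    obj.vx   obj.vz 
     34  0.1762   +0.274  -0.091  +0.755  -0.487
     69  0.3575   +0.481  -0.224  +1.532  -0.987
    103  0.5337   +0.817  -0.441  +2.286  -1.474


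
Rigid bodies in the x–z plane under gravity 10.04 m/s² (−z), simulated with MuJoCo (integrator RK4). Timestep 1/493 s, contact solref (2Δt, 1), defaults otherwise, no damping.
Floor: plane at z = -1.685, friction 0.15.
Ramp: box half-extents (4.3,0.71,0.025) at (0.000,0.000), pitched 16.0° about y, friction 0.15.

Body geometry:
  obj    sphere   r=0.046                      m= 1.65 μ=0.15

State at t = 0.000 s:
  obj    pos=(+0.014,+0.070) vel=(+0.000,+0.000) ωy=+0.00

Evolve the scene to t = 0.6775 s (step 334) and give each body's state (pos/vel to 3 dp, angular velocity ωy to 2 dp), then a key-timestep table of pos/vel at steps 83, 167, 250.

State at t = 0.6775 s:
  obj    pos=(+0.450,-0.055) vel=(+1.287,-0.369) ωy=+29.11

Key-timestep trajectory:
   step    t(s)  obj.x    obj.z    obj.vx   obj.vz 
     83  0.1684   +0.041  +0.062  +0.320  -0.092
    167  0.3387   +0.123  +0.039  +0.644  -0.185
    250  0.5071   +0.258  +0.000  +0.964  -0.276


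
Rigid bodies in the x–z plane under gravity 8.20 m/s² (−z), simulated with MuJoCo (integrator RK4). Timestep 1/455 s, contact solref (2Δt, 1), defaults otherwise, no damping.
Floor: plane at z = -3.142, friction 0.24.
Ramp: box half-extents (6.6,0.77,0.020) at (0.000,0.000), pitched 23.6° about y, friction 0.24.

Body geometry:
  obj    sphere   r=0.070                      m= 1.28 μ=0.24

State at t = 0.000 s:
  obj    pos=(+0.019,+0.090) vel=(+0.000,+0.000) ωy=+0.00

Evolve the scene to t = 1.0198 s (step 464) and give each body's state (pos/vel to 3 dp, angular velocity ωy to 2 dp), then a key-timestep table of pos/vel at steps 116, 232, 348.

State at t = 1.0198 s:
  obj    pos=(+1.136,-0.398) vel=(+2.191,-0.957) ωy=+34.16

Key-timestep trajectory:
   step    t(s)  obj.x    obj.z    obj.vx   obj.vz 
    116  0.2549   +0.089  +0.059  +0.548  -0.239
    232  0.5099   +0.298  -0.032  +1.096  -0.479
    348  0.7648   +0.648  -0.185  +1.644  -0.718


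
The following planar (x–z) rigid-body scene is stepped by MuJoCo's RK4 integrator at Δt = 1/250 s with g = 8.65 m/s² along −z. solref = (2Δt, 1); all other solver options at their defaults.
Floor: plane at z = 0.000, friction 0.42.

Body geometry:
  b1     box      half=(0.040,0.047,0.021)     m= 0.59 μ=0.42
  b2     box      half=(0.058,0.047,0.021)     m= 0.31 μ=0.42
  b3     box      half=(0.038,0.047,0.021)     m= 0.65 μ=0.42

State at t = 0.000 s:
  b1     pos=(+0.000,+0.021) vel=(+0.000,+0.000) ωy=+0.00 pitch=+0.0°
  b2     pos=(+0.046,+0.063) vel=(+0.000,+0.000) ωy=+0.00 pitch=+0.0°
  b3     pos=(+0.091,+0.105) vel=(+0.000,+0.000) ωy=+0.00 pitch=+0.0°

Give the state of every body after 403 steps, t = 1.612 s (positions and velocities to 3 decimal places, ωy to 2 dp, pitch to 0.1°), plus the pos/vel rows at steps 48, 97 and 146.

State at t = 1.612 s:
  b1     pos=(+0.000,+0.021) vel=(+0.000,+0.000) ωy=+0.00 pitch=+0.0°
  b2     pos=(+0.061,+0.052) vel=(+0.000,+0.000) ωy=-0.01 pitch=+37.9°
  b3     pos=(+0.227,+0.021) vel=(+0.000,+0.000) ωy=+0.00 pitch=+180.0°

Key-timestep trajectory:
   step    t(s)  b1.x    b1.z    b1.vx   b1.vz   b2.x    b2.z    b2.vx   b2.vz   b3.x    b3.z    b3.vx   b3.vz 
     48  0.1920   +0.000  +0.021  +0.000  +0.000   +0.069  +0.059  +0.155  +0.035   +0.139  +0.042  +0.395  -0.081
     97  0.3880   +0.000  +0.021  +0.000  +0.000   +0.078  +0.061  -0.041  -0.006   +0.185  +0.043  +0.103  +0.001
    146  0.5840   +0.000  +0.021  +0.000  +0.001   +0.056  +0.056  +0.025  -0.015   +0.219  +0.029  +0.306  -0.327


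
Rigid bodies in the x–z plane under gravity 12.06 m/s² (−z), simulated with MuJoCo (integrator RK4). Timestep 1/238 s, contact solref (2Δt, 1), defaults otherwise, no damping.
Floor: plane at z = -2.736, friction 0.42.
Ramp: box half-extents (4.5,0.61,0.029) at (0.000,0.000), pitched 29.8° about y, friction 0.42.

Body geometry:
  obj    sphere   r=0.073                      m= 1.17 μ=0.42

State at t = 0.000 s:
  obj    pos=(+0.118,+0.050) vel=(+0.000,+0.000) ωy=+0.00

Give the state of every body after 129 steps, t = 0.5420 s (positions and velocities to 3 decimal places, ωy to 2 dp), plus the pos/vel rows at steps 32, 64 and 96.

State at t = 0.5420 s:
  obj    pos=(+0.664,-0.263) vel=(+2.014,-1.153) ωy=+31.78

Key-timestep trajectory:
   step    t(s)  obj.x    obj.z    obj.vx   obj.vz 
     32  0.1345   +0.152  +0.031  +0.500  -0.286
     64  0.2689   +0.252  -0.027  +0.999  -0.572
     96  0.4034   +0.420  -0.123  +1.499  -0.858


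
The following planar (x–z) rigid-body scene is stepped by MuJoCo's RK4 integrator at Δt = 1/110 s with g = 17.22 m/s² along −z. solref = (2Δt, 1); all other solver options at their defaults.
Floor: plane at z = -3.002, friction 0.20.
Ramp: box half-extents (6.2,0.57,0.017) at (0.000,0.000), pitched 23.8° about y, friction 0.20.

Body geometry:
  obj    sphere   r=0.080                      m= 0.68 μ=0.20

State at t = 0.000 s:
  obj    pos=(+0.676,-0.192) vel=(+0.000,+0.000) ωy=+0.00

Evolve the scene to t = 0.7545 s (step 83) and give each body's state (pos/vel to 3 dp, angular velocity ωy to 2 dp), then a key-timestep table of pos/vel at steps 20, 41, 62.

State at t = 0.7545 s:
  obj    pos=(+1.969,-0.763) vel=(+3.427,-1.512) ωy=+46.79

Key-timestep trajectory:
   step    t(s)  obj.x    obj.z    obj.vx   obj.vz 
     20  0.1818   +0.751  -0.225  +0.826  -0.364
     41  0.3727   +0.992  -0.331  +1.693  -0.747
     62  0.5636   +1.398  -0.510  +2.560  -1.129


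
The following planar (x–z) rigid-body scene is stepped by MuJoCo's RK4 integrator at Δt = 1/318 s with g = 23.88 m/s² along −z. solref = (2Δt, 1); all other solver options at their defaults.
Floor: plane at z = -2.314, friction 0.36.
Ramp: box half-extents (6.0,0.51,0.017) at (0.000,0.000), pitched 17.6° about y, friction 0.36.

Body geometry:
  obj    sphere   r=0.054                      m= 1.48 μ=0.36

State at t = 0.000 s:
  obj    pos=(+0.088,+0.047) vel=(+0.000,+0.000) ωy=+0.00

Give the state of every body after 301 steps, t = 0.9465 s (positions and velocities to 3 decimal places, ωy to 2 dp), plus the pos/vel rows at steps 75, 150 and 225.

State at t = 0.9465 s:
  obj    pos=(+2.290,-0.652) vel=(+4.653,-1.476) ωy=+90.40

Key-timestep trajectory:
   step    t(s)  obj.x    obj.z    obj.vx   obj.vz 
     75  0.2358   +0.225  +0.003  +1.160  -0.368
    150  0.4717   +0.635  -0.127  +2.319  -0.736
    225  0.7075   +1.319  -0.344  +3.478  -1.103


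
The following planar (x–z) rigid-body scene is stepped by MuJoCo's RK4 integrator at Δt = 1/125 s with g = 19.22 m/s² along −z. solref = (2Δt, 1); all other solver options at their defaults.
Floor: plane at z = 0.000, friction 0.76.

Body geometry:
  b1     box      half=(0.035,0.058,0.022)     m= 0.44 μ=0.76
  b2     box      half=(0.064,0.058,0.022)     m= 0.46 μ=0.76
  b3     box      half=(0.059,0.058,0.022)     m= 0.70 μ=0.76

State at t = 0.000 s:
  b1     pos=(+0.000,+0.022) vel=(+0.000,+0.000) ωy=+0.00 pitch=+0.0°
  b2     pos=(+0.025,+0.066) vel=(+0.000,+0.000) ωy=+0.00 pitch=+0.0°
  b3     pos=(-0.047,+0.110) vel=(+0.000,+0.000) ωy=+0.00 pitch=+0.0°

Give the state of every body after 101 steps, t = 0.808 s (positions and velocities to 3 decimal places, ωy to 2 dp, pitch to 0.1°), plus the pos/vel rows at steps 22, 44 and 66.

State at t = 0.808 s:
  b1     pos=(+0.000,+0.022) vel=(+0.000,+0.000) ωy=+0.00 pitch=+0.1°
  b2     pos=(+0.025,+0.066) vel=(+0.000,+0.000) ωy=+0.00 pitch=+0.2°
  b3     pos=(-0.073,+0.059) vel=(+0.000,+0.000) ωy=+0.00 pitch=-90.0°

Key-timestep trajectory:
   step    t(s)  b1.x    b1.z    b1.vx   b1.vz   b2.x    b2.z    b2.vx   b2.vz   b3.x    b3.z    b3.vx   b3.vz 
     22  0.1760   +0.000  +0.022  +0.000  +0.000   +0.026  +0.065  -0.013  +0.015   -0.073  +0.056  -0.328  -0.317
     44  0.3520   +0.000  +0.022  +0.000  +0.000   +0.025  +0.066  +0.000  +0.000   -0.070  +0.059  +0.159  +0.048
     66  0.5280   +0.000  +0.022  +0.000  +0.000   +0.025  +0.066  +0.000  +0.000   -0.073  +0.059  +0.146  -0.038


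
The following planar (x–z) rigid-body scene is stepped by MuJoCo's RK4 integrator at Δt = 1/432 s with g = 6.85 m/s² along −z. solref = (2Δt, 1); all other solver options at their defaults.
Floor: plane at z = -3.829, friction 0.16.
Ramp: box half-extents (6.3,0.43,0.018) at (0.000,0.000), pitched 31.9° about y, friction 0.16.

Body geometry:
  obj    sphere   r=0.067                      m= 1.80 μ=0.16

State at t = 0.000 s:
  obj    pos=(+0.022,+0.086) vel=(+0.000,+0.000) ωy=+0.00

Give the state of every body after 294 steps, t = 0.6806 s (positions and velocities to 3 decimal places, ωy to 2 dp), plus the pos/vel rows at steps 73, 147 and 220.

State at t = 0.6806 s:
  obj    pos=(+0.553,-0.244) vel=(+1.555,-0.976) ωy=+23.43

Key-timestep trajectory:
   step    t(s)  obj.x    obj.z    obj.vx   obj.vz 
     73  0.1690   +0.055  +0.066  +0.391  -0.237
    147  0.3403   +0.156  +0.003  +0.780  -0.488
    220  0.5093   +0.320  -0.099  +1.170  -0.717


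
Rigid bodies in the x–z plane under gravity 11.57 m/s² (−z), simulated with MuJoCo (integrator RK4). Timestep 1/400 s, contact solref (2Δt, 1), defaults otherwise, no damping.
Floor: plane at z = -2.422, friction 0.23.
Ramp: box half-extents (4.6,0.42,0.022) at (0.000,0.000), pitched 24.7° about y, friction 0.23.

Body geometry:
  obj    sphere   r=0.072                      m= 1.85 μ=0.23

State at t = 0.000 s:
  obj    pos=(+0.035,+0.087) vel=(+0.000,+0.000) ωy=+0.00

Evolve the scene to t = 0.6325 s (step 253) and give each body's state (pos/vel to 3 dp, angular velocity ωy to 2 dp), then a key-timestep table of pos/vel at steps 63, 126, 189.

State at t = 0.6325 s:
  obj    pos=(+0.663,-0.201) vel=(+1.985,-0.913) ωy=+30.33

Key-timestep trajectory:
   step    t(s)  obj.x    obj.z    obj.vx   obj.vz 
     63  0.1575   +0.074  +0.069  +0.494  -0.227
    126  0.3150   +0.191  +0.016  +0.988  -0.455
    189  0.4725   +0.385  -0.074  +1.483  -0.682


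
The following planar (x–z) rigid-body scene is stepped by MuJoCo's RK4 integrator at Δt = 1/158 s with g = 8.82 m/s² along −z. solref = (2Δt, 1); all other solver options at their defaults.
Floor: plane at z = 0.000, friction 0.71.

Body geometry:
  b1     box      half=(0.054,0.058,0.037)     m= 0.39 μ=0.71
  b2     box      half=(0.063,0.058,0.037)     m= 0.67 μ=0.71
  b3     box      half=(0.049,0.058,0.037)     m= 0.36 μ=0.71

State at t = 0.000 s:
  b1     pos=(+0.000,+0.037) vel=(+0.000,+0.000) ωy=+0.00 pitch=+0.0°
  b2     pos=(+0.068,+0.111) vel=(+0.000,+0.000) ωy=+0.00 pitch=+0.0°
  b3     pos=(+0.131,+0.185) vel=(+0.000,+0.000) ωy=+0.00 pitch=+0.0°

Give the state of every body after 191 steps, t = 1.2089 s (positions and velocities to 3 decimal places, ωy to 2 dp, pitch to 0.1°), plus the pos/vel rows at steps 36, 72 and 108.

State at t = 1.2089 s:
  b1     pos=(+0.000,+0.037) vel=(+0.000,+0.000) ωy=+0.00 pitch=+0.0°
  b2     pos=(+0.128,+0.063) vel=(+0.000,+0.000) ωy=+0.00 pitch=+90.0°
  b3     pos=(+0.248,+0.049) vel=(+0.000,+0.000) ωy=+0.00 pitch=+90.0°

Key-timestep trajectory:
   step    t(s)  b1.x    b1.z    b1.vx   b1.vz   b2.x    b2.z    b2.vx   b2.vz   b3.x    b3.z    b3.vx   b3.vz 
     36  0.2278   +0.000  +0.037  +0.000  +0.000   +0.099  +0.070  +0.305  -0.244   +0.207  +0.058  +0.446  -1.135
     72  0.4557   +0.000  +0.037  +0.000  +0.000   +0.148  +0.071  +0.000  +0.000   +0.253  +0.052  -0.139  -0.085
    108  0.6835   +0.000  +0.037  +0.000  +0.000   +0.122  +0.066  +0.015  -0.004   +0.248  +0.049  +0.000  +0.000


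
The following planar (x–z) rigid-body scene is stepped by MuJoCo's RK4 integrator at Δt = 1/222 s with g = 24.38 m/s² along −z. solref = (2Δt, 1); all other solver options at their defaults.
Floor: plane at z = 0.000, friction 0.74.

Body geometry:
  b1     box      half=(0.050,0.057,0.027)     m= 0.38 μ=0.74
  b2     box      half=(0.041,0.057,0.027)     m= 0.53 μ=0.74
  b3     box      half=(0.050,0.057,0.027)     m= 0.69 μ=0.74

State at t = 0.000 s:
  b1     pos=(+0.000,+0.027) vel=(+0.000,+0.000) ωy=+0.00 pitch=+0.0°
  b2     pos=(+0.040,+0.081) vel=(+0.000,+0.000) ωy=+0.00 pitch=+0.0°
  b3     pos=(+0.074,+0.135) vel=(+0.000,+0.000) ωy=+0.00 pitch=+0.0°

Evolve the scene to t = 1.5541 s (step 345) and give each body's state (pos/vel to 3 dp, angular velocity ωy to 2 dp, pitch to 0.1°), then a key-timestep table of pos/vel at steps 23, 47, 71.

State at t = 1.5541 s:
  b1     pos=(+0.000,+0.027) vel=(+0.000,+0.000) ωy=+0.00 pitch=+0.0°
  b2     pos=(+0.082,+0.041) vel=(+0.000,+0.000) ωy=+0.00 pitch=+90.0°
  b3     pos=(+0.245,+0.027) vel=(+0.000,+0.000) ωy=+0.00 pitch=+180.0°

Key-timestep trajectory:
   step    t(s)  b1.x    b1.z    b1.vx   b1.vz   b2.x    b2.z    b2.vx   b2.vz   b3.x    b3.z    b3.vx   b3.vz 
     23  0.1036   +0.000  +0.027  -0.003  +0.000   +0.048  +0.083  +0.202  +0.017   +0.097  +0.124  +0.486  -0.324
     47  0.2117   +0.000  +0.027  +0.000  +0.000   +0.086  +0.039  +0.045  -0.291   +0.169  +0.049  +0.618  +0.178
     71  0.3198   +0.000  +0.027  +0.000  +0.000   +0.082  +0.041  +0.000  +0.000   +0.226  +0.046  +0.651  -0.470


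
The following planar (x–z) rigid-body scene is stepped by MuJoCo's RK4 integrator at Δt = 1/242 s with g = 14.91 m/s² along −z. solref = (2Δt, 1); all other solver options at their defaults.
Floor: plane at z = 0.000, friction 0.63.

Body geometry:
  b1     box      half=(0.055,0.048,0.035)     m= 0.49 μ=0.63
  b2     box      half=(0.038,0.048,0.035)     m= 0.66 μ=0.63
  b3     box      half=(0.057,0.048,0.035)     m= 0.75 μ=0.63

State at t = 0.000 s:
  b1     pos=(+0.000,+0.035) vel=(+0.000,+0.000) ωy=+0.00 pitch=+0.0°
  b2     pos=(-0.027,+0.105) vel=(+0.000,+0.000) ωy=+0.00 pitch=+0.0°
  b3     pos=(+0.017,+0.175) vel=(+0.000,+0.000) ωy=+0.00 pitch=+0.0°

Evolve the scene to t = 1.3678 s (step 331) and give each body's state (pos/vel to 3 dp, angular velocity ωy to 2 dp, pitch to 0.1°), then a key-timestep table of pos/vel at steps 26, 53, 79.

State at t = 1.3678 s:
  b1     pos=(+0.000,+0.035) vel=(+0.000,+0.000) ωy=+0.00 pitch=+0.0°
  b2     pos=(-0.027,+0.105) vel=(+0.000,+0.000) ωy=+0.00 pitch=+0.0°
  b3     pos=(+0.150,+0.035) vel=(+0.000,+0.000) ωy=+0.00 pitch=+180.0°

Key-timestep trajectory:
   step    t(s)  b1.x    b1.z    b1.vx   b1.vz   b2.x    b2.z    b2.vx   b2.vz   b3.x    b3.z    b3.vx   b3.vz 
     26  0.1074   +0.000  +0.035  +0.000  +0.000   -0.027  +0.105  -0.001  +0.000   +0.025  +0.173  +0.156  -0.092
     53  0.2190   +0.000  +0.035  -0.007  -0.004   -0.027  +0.105  -0.005  -0.003   +0.053  +0.132  +0.489  -0.441
     79  0.3264   +0.000  +0.035  +0.000  +0.000   -0.027  +0.105  +0.000  +0.000   +0.126  +0.072  +0.692  -1.257


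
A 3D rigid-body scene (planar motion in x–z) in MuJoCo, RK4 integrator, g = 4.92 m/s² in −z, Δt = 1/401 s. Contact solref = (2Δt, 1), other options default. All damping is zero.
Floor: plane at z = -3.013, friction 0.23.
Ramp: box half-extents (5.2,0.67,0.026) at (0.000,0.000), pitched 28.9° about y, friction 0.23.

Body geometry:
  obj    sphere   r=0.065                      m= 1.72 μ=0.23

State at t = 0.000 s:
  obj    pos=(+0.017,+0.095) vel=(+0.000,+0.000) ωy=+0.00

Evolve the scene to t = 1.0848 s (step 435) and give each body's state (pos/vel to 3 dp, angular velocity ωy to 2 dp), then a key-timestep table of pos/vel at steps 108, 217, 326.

State at t = 1.0848 s:
  obj    pos=(+0.892,-0.388) vel=(+1.613,-0.890) ωy=+28.34

Key-timestep trajectory:
   step    t(s)  obj.x    obj.z    obj.vx   obj.vz 
    108  0.2693   +0.071  +0.065  +0.401  -0.221
    217  0.5411   +0.235  -0.026  +0.805  -0.444
    326  0.8130   +0.508  -0.177  +1.209  -0.667


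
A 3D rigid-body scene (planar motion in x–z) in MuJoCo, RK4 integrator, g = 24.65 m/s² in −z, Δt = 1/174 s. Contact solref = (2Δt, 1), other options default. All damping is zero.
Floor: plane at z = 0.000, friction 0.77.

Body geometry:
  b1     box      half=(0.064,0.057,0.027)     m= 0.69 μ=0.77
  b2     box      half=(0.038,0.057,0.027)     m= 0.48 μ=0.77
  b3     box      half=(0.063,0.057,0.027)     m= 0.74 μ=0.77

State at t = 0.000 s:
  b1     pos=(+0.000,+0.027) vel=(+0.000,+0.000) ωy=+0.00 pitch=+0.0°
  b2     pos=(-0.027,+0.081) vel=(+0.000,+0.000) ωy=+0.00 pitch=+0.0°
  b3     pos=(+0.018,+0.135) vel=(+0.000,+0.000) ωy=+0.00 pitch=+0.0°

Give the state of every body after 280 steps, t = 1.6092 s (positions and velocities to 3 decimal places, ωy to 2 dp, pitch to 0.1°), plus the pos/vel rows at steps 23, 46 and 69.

State at t = 1.6092 s:
  b1     pos=(+0.000,+0.027) vel=(+0.000,+0.000) ωy=+0.00 pitch=+0.0°
  b2     pos=(-0.027,+0.081) vel=(+0.000,+0.000) ωy=+0.00 pitch=+0.0°
  b3     pos=(+0.161,+0.027) vel=(+0.000,+0.000) ωy=+0.00 pitch=+180.0°

Key-timestep trajectory:
   step    t(s)  b1.x    b1.z    b1.vx   b1.vz   b2.x    b2.z    b2.vx   b2.vz   b3.x    b3.z    b3.vx   b3.vz 
     23  0.1322   +0.000  +0.027  +0.001  -0.003   -0.027  +0.081  +0.002  +0.000   +0.038  +0.118  +0.305  -0.143
     46  0.2644   +0.000  +0.027  -0.001  +0.000   -0.027  +0.081  -0.001  +0.000   +0.066  +0.122  +0.242  -0.036
     69  0.3966   +0.000  +0.027  +0.000  +0.000   -0.027  +0.081  +0.000  +0.000   +0.132  +0.068  +0.670  -1.374


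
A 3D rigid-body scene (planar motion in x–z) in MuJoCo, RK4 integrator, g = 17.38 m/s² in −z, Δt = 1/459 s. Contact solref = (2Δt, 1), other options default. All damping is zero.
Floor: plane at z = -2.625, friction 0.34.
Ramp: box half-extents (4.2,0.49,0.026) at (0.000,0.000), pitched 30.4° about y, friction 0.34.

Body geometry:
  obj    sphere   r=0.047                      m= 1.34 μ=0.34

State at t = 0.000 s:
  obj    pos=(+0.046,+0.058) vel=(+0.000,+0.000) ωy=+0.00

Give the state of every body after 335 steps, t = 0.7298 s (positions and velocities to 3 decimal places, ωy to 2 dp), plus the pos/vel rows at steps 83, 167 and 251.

State at t = 0.7298 s:
  obj    pos=(+1.489,-0.789) vel=(+3.955,-2.320) ωy=+97.54

Key-timestep trajectory:
   step    t(s)  obj.x    obj.z    obj.vx   obj.vz 
     83  0.1808   +0.135  +0.006  +0.980  -0.575
    167  0.3638   +0.405  -0.153  +1.971  -1.157
    251  0.5468   +0.856  -0.418  +2.963  -1.738


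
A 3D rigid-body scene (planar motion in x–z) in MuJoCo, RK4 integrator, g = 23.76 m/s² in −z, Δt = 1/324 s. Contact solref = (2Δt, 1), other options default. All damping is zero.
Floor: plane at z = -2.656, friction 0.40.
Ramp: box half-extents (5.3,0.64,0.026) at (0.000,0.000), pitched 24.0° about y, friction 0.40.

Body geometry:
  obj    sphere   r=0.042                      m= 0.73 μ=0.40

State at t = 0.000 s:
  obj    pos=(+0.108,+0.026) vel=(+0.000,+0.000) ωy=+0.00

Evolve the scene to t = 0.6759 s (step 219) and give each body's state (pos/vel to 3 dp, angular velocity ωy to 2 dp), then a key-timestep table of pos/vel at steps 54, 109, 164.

State at t = 0.6759 s:
  obj    pos=(+1.549,-0.615) vel=(+4.262,-1.898) ωy=+111.08

Key-timestep trajectory:
   step    t(s)  obj.x    obj.z    obj.vx   obj.vz 
     54  0.1667   +0.196  -0.013  +1.051  -0.468
    109  0.3364   +0.465  -0.133  +2.122  -0.945
    164  0.5062   +0.916  -0.333  +3.192  -1.421


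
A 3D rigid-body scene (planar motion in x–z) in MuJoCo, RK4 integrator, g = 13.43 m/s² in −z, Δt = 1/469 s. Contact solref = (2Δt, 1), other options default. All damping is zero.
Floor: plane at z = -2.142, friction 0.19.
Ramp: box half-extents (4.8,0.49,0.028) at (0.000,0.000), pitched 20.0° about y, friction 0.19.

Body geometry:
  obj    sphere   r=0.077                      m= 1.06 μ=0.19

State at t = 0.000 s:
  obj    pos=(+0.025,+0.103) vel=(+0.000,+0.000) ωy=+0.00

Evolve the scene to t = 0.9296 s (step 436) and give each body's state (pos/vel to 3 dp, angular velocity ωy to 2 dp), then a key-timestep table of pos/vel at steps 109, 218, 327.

State at t = 0.9296 s:
  obj    pos=(+1.357,-0.382) vel=(+2.866,-1.043) ωy=+39.61

Key-timestep trajectory:
   step    t(s)  obj.x    obj.z    obj.vx   obj.vz 
    109  0.2324   +0.108  +0.072  +0.717  -0.261
    218  0.4648   +0.358  -0.019  +1.433  -0.522
    327  0.6972   +0.774  -0.170  +2.150  -0.782


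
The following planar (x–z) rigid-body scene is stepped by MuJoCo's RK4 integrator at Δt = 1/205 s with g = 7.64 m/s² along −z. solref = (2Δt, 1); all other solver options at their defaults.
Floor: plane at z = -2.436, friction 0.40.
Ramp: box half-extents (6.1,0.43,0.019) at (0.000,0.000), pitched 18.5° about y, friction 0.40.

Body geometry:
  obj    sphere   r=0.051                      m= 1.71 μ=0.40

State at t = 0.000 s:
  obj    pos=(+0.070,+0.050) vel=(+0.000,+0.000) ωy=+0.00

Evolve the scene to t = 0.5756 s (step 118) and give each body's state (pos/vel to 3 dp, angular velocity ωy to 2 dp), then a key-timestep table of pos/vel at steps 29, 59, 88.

State at t = 0.5756 s:
  obj    pos=(+0.342,-0.041) vel=(+0.945,-0.316) ωy=+19.54

Key-timestep trajectory:
   step    t(s)  obj.x    obj.z    obj.vx   obj.vz 
     29  0.1415   +0.087  +0.045  +0.232  -0.078
     59  0.2878   +0.138  +0.028  +0.473  -0.158
     88  0.4293   +0.221  +0.000  +0.705  -0.236


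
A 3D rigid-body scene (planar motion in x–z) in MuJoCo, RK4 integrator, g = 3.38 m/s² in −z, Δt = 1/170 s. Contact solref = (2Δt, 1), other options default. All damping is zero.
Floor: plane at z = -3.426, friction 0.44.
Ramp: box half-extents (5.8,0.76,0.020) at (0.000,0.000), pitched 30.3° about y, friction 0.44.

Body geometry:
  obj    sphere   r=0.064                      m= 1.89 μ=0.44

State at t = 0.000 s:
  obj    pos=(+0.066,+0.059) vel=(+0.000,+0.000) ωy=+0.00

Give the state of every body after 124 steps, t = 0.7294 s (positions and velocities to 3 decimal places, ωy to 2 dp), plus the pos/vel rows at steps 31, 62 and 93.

State at t = 0.7294 s:
  obj    pos=(+0.346,-0.105) vel=(+0.767,-0.448) ωy=+13.88

Key-timestep trajectory:
   step    t(s)  obj.x    obj.z    obj.vx   obj.vz 
     31  0.1824   +0.083  +0.049  +0.192  -0.112
     62  0.3647   +0.136  +0.018  +0.384  -0.224
     93  0.5471   +0.223  -0.033  +0.575  -0.336


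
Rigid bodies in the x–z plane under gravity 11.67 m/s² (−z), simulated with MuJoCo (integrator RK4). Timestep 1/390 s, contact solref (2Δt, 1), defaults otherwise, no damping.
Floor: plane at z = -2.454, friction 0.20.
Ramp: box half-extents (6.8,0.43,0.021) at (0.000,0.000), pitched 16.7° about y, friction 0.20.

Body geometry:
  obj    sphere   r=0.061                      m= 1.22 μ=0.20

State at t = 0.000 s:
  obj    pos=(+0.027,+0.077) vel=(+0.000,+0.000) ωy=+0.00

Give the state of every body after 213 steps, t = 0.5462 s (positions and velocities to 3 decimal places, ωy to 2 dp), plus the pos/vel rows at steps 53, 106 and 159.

State at t = 0.5462 s:
  obj    pos=(+0.369,-0.025) vel=(+1.253,-0.376) ωy=+21.44

Key-timestep trajectory:
   step    t(s)  obj.x    obj.z    obj.vx   obj.vz 
     53  0.1359   +0.048  +0.071  +0.312  -0.094
    106  0.2718   +0.112  +0.052  +0.624  -0.187
    159  0.4077   +0.218  +0.020  +0.935  -0.281


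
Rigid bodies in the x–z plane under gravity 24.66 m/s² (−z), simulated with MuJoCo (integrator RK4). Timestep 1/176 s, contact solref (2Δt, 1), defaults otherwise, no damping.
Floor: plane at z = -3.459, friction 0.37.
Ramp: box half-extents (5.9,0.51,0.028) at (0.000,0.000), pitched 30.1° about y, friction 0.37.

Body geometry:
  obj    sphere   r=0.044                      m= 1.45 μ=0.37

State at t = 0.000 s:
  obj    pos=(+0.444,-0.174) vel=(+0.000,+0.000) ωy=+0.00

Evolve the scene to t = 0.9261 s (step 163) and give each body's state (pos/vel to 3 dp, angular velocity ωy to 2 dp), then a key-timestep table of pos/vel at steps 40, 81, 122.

State at t = 0.9261 s:
  obj    pos=(+3.721,-2.074) vel=(+7.077,-4.103) ωy=+185.92

Key-timestep trajectory:
   step    t(s)  obj.x    obj.z    obj.vx   obj.vz 
     40  0.2273   +0.641  -0.289  +1.737  -1.007
     81  0.4602   +1.253  -0.643  +3.517  -2.039
    122  0.6932   +2.280  -1.239  +5.297  -3.071


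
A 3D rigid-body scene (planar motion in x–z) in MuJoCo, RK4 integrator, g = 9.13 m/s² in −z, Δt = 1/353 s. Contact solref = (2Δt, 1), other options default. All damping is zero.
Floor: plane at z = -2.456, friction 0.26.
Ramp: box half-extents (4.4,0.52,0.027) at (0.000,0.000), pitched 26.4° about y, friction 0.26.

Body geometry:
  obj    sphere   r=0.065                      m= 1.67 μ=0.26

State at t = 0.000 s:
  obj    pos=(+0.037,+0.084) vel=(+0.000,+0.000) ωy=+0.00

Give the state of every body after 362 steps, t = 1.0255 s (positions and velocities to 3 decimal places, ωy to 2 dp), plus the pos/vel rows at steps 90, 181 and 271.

State at t = 1.0255 s:
  obj    pos=(+1.403,-0.594) vel=(+2.664,-1.322) ωy=+45.74

Key-timestep trajectory:
   step    t(s)  obj.x    obj.z    obj.vx   obj.vz 
     90  0.2550   +0.122  +0.042  +0.662  -0.329
    181  0.5127   +0.379  -0.085  +1.332  -0.661
    271  0.7677   +0.803  -0.296  +1.994  -0.990


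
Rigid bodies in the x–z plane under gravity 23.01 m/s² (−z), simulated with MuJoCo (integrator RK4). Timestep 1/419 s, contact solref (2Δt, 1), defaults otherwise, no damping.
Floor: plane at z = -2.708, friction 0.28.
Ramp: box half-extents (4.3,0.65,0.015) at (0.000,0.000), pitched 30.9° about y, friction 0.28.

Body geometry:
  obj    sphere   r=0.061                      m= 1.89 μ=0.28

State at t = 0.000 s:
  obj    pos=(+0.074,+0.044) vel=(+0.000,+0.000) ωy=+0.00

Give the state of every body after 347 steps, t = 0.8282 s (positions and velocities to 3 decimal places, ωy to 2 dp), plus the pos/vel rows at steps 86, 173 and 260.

State at t = 0.8282 s:
  obj    pos=(+2.558,-1.442) vel=(+5.998,-3.590) ωy=+114.58

Key-timestep trajectory:
   step    t(s)  obj.x    obj.z    obj.vx   obj.vz 
     86  0.2053   +0.227  -0.047  +1.487  -0.890
    173  0.4129   +0.692  -0.325  +2.991  -1.790
    260  0.6205   +1.469  -0.790  +4.494  -2.690


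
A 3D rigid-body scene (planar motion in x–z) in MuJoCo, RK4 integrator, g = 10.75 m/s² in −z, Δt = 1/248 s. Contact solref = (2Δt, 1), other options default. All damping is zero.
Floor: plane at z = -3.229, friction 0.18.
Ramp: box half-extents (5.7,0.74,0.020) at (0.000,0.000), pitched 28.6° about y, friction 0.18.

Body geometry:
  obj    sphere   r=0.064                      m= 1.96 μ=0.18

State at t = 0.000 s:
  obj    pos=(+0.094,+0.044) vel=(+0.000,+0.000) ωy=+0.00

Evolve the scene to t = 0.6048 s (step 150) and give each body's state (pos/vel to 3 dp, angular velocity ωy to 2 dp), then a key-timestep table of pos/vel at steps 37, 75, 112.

State at t = 0.6048 s:
  obj    pos=(+0.685,-0.278) vel=(+1.952,-1.064) ωy=+34.72

Key-timestep trajectory:
   step    t(s)  obj.x    obj.z    obj.vx   obj.vz 
     37  0.1492   +0.130  +0.025  +0.482  -0.263
     75  0.3024   +0.242  -0.036  +0.976  -0.532
    112  0.4516   +0.423  -0.135  +1.458  -0.795


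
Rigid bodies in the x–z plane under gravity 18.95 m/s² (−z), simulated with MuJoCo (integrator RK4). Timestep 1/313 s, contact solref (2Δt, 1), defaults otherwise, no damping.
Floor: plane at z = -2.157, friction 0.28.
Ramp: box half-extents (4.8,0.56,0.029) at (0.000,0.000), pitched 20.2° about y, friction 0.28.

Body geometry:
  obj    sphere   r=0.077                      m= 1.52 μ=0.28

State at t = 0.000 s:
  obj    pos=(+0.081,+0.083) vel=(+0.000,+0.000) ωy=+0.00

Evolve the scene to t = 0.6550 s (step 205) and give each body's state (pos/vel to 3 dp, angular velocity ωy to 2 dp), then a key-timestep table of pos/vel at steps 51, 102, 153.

State at t = 0.6550 s:
  obj    pos=(+1.022,-0.263) vel=(+2.873,-1.057) ωy=+39.75

Key-timestep trajectory:
   step    t(s)  obj.x    obj.z    obj.vx   obj.vz 
     51  0.1629   +0.139  +0.062  +0.715  -0.263
    102  0.3259   +0.314  -0.003  +1.430  -0.526
    153  0.4888   +0.605  -0.110  +2.144  -0.789


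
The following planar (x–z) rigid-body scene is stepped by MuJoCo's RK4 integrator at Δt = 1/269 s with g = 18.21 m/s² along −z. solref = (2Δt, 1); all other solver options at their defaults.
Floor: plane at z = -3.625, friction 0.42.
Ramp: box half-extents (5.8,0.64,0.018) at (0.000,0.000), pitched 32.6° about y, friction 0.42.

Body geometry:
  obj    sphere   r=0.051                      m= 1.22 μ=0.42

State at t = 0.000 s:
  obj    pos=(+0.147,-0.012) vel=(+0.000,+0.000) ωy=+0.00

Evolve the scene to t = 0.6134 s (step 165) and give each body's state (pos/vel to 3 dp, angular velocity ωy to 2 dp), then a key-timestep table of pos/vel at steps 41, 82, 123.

State at t = 0.6134 s:
  obj    pos=(+1.258,-0.722) vel=(+3.621,-2.316) ωy=+84.27

Key-timestep trajectory:
   step    t(s)  obj.x    obj.z    obj.vx   obj.vz 
     41  0.1524   +0.216  -0.056  +0.900  -0.576
     82  0.3048   +0.421  -0.188  +1.800  -1.151
    123  0.4572   +0.764  -0.407  +2.700  -1.726


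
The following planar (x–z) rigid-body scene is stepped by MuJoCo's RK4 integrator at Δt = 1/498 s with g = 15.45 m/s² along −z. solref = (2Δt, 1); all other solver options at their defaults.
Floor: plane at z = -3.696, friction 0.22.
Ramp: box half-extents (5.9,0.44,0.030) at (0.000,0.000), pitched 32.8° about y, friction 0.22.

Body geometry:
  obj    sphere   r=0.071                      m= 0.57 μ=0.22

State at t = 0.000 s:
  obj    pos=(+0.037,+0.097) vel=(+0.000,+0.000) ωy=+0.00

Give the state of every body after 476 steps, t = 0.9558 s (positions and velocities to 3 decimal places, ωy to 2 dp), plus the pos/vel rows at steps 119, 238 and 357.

State at t = 0.9558 s:
  obj    pos=(+2.332,-1.383) vel=(+4.803,-3.095) ωy=+80.47

Key-timestep trajectory:
   step    t(s)  obj.x    obj.z    obj.vx   obj.vz 
    119  0.2390   +0.180  +0.004  +1.201  -0.774
    238  0.4779   +0.611  -0.273  +2.402  -1.548
    357  0.7169   +1.328  -0.736  +3.602  -2.322


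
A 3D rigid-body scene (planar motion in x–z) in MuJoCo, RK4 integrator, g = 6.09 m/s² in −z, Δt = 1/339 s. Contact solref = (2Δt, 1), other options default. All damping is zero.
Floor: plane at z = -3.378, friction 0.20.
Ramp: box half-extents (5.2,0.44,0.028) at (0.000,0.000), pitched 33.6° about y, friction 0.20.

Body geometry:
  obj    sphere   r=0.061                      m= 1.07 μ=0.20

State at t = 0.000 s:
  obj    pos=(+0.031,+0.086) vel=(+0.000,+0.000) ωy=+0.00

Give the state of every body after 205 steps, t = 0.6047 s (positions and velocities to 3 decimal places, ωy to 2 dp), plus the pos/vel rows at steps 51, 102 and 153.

State at t = 0.6047 s:
  obj    pos=(+0.398,-0.157) vel=(+1.213,-0.806) ωy=+23.86

Key-timestep trajectory:
   step    t(s)  obj.x    obj.z    obj.vx   obj.vz 
     51  0.1504   +0.054  +0.071  +0.302  -0.200
    102  0.3009   +0.122  +0.026  +0.603  -0.401
    153  0.4513   +0.235  -0.050  +0.905  -0.601


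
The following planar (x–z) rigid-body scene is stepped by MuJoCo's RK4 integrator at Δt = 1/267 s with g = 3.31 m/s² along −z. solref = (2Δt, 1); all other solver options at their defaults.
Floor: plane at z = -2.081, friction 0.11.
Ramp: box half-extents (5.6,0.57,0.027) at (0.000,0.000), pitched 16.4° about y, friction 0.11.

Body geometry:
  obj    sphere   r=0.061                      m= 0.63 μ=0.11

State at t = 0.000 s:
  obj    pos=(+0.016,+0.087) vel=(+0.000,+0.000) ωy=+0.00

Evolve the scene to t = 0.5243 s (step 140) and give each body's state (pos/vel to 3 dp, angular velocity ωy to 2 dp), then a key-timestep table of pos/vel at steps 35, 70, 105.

State at t = 0.5243 s:
  obj    pos=(+0.104,+0.061) vel=(+0.336,-0.099) ωy=+5.74

Key-timestep trajectory:
   step    t(s)  obj.x    obj.z    obj.vx   obj.vz 
     35  0.1311   +0.022  +0.085  +0.084  -0.025
     70  0.2622   +0.038  +0.081  +0.168  -0.049
    105  0.3933   +0.066  +0.072  +0.252  -0.074


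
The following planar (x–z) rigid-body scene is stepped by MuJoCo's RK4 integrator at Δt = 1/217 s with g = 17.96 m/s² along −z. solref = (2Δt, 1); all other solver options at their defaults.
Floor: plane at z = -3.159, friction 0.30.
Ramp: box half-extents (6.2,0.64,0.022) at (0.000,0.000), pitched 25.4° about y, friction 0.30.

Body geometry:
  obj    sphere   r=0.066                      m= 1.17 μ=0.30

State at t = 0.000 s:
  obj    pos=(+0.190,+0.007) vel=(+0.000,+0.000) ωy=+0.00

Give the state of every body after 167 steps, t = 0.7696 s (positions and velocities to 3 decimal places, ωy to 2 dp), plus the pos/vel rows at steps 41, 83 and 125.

State at t = 0.7696 s:
  obj    pos=(+1.662,-0.692) vel=(+3.826,-1.816) ωy=+64.15

Key-timestep trajectory:
   step    t(s)  obj.x    obj.z    obj.vx   obj.vz 
     41  0.1889   +0.279  -0.035  +0.939  -0.446
     83  0.3825   +0.554  -0.166  +1.901  -0.903
    125  0.5760   +1.015  -0.384  +2.863  -1.360


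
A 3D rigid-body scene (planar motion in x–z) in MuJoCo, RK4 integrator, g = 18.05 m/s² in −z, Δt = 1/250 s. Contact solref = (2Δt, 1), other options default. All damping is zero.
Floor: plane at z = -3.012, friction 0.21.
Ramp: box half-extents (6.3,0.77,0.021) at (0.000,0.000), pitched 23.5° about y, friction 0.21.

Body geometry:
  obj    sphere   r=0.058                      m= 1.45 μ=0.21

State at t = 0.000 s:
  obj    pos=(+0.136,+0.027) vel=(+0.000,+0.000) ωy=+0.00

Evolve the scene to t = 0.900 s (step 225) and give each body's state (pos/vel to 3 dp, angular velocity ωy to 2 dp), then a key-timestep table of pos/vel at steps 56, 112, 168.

State at t = 0.900 s:
  obj    pos=(+2.046,-0.803) vel=(+4.243,-1.845) ωy=+79.76

Key-timestep trajectory:
   step    t(s)  obj.x    obj.z    obj.vx   obj.vz 
     56  0.2240   +0.254  -0.024  +1.056  -0.459
    112  0.4480   +0.609  -0.179  +2.112  -0.919
    168  0.6720   +1.201  -0.436  +3.168  -1.378


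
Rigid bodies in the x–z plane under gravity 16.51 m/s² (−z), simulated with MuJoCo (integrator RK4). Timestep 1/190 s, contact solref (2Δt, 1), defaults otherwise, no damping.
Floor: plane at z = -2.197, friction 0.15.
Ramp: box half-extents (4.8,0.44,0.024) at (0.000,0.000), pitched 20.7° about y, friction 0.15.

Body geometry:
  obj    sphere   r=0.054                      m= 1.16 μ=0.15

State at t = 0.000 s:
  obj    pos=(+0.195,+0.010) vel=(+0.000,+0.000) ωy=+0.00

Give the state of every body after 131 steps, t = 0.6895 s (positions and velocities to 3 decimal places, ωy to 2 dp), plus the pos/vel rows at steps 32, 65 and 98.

State at t = 0.6895 s:
  obj    pos=(+1.122,-0.341) vel=(+2.689,-1.016) ωy=+53.20

Key-timestep trajectory:
   step    t(s)  obj.x    obj.z    obj.vx   obj.vz 
     32  0.1684   +0.250  -0.011  +0.657  -0.248
     65  0.3421   +0.423  -0.077  +1.334  -0.504
     98  0.5158   +0.714  -0.186  +2.012  -0.760
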